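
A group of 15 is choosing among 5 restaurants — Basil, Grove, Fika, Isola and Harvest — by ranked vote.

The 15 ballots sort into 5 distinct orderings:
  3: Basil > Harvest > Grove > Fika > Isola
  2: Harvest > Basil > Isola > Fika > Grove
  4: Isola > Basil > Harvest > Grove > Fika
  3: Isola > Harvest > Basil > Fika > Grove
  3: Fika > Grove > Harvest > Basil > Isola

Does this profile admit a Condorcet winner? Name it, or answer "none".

Pairwise majorities:
Basil vs Grove: Basil wins 12–3.
Basil vs Fika: Basil wins 12–3.
Basil vs Isola: Basil, 8–7.
Basil–Harvest: Harvest 8–7.
Grove vs Fika: Fika, 8–7.
Grove vs Isola: Isola, 9–6.
Grove vs Harvest: Harvest, 12–3.
Fika vs Isola: Isola, 9–6.
Fika vs Harvest: Harvest wins 12–3.
Isola–Harvest: Harvest 8–7.
Only Harvest has no losses; Harvest is the Condorcet winner.

Harvest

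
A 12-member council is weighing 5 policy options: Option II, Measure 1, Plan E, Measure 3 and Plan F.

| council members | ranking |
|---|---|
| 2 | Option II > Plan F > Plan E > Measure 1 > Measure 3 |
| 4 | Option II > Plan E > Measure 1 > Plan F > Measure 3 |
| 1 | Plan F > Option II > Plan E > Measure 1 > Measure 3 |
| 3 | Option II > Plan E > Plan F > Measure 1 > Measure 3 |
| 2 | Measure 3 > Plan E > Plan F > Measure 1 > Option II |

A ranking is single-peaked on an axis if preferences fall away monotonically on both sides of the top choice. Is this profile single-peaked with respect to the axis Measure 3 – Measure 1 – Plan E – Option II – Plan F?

no

Axis positions: Measure 3=1, Measure 1=2, Plan E=3, Option II=4, Plan F=5.
Faction 1 (peak Option II at position 4): ranking walks positions 4-5-3-2-1, expanding outward from the peak — single-peaked.
Faction 2 (peak Option II at position 4): ranking walks positions 4-3-2-5-1, expanding outward from the peak — single-peaked.
Faction 3 (peak Plan F at position 5): ranking walks positions 5-4-3-2-1, expanding outward from the peak — single-peaked.
Faction 4 (peak Option II at position 4): ranking walks positions 4-3-5-2-1, expanding outward from the peak — single-peaked.
Faction 5: ranking walks positions 1-3-5-2-4; Plan E is ranked above Measure 1 even though Measure 1 lies between Plan E and the peak Measure 3 on the axis — preferences dip and rise again. Not single-peaked.
Faction 5 violates single-peakedness, so the profile is not single-peaked on this axis.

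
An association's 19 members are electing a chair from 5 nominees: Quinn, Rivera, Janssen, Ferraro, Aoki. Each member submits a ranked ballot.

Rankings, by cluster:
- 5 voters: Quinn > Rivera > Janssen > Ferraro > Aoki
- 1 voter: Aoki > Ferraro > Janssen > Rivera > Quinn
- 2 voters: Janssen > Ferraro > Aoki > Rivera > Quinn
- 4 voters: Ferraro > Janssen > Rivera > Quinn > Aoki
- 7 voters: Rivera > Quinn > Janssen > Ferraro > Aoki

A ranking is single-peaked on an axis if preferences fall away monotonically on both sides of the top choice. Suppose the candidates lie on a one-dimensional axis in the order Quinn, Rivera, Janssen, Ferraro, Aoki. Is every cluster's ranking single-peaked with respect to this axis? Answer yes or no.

yes

Axis positions: Quinn=1, Rivera=2, Janssen=3, Ferraro=4, Aoki=5.
Cluster 1 (peak Quinn at position 1): ranking walks positions 1-2-3-4-5, expanding outward from the peak — single-peaked.
Cluster 2 (peak Aoki at position 5): ranking walks positions 5-4-3-2-1, expanding outward from the peak — single-peaked.
Cluster 3 (peak Janssen at position 3): ranking walks positions 3-4-5-2-1, expanding outward from the peak — single-peaked.
Cluster 4 (peak Ferraro at position 4): ranking walks positions 4-3-2-1-5, expanding outward from the peak — single-peaked.
Cluster 5 (peak Rivera at position 2): ranking walks positions 2-1-3-4-5, expanding outward from the peak — single-peaked.
Every ranking is single-peaked on this axis.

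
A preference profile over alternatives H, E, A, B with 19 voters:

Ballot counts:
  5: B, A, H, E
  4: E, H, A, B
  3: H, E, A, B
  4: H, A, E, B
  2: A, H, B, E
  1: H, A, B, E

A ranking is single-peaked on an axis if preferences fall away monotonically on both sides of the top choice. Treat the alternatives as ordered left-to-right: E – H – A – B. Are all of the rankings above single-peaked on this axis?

yes

Axis positions: E=1, H=2, A=3, B=4.
Bloc 1 (peak B at position 4): ranking walks positions 4-3-2-1, expanding outward from the peak — single-peaked.
Bloc 2 (peak E at position 1): ranking walks positions 1-2-3-4, expanding outward from the peak — single-peaked.
Bloc 3 (peak H at position 2): ranking walks positions 2-1-3-4, expanding outward from the peak — single-peaked.
Bloc 4 (peak H at position 2): ranking walks positions 2-3-1-4, expanding outward from the peak — single-peaked.
Bloc 5 (peak A at position 3): ranking walks positions 3-2-4-1, expanding outward from the peak — single-peaked.
Bloc 6 (peak H at position 2): ranking walks positions 2-3-4-1, expanding outward from the peak — single-peaked.
Every ranking is single-peaked on this axis.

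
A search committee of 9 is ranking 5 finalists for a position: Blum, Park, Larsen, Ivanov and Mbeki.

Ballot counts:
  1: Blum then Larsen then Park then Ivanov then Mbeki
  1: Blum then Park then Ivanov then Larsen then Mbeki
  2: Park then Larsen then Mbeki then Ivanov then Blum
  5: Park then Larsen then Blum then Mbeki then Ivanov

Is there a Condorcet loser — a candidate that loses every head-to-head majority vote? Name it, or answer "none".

Head-to-head results (9 committee members):
Blum vs Park: Blum is ranked higher on 1+1 = 2 ballots, Park on 7. Park wins 7–2.
Blum vs Larsen: Blum is ranked higher on 1+1 = 2 ballots, Larsen on 7. Larsen wins 7–2.
Blum vs Ivanov: Blum, 7–2.
Blum vs Mbeki: 1+1+5 = 7 for Blum, 2 for Mbeki — Blum by 7–2.
Park vs Larsen: Park is ranked higher on 1+2+5 = 8 ballots, Larsen on 1. Park wins 8–1.
Park–Ivanov: Park 9–0.
Park vs Mbeki: Park is ranked higher on 1+1+2+5 = 9 ballots, Mbeki on 0. Park wins 9–0.
Larsen vs Ivanov: Larsen wins 8–1.
Larsen vs Mbeki: Larsen, 9–0.
Ivanov vs Mbeki: Mbeki, 7–2.
Ivanov is beaten in every head-to-head and is the Condorcet loser.

Ivanov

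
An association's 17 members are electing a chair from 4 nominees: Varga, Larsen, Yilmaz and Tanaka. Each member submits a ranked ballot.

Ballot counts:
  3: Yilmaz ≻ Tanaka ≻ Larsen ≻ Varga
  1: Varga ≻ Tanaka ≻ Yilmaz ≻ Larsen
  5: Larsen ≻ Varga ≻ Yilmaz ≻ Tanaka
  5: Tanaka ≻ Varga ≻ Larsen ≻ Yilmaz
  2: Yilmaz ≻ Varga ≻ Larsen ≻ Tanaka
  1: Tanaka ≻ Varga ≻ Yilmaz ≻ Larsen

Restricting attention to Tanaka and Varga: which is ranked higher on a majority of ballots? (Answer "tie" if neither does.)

Ballots ranking Tanaka above Varga: 3 + 5 + 1 = 9.
Ballots ranking Varga above Tanaka: 17 − 9 = 8.
Tanaka wins the head-to-head 9–8.

Tanaka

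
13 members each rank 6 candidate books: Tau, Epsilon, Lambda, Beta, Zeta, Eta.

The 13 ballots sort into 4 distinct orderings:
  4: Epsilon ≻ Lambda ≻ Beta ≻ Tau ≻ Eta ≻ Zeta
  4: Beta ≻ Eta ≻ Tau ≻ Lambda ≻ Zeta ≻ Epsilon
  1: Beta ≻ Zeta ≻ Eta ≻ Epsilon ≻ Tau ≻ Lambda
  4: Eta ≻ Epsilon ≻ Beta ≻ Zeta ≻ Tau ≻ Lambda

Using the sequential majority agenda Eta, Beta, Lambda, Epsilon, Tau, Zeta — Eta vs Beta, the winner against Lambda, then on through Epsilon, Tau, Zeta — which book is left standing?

Round 1: Eta vs Beta — 4–9, Beta advances.
Round 2: Beta vs Lambda — 9–4, Beta advances.
Round 3: Beta vs Epsilon — 5–8, Epsilon advances.
Round 4: Epsilon vs Tau — 9–4, Epsilon advances.
Round 5: Epsilon vs Zeta — 8–5, Epsilon advances.
The agenda winner is Epsilon.

Epsilon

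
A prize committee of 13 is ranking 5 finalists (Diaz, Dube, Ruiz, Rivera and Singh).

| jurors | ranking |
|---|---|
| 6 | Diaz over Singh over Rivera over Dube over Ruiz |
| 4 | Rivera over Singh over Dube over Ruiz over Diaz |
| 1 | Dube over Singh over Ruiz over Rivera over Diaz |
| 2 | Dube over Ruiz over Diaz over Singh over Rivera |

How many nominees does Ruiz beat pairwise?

1

Ruiz against each rival (13 jurors):
Ruiz vs Diaz: Ruiz wins 7–6.
Ruiz vs Dube: Dube, 13–0.
Ruiz vs Rivera: Ruiz preferred on 1+2 = 3 ballots; Rivera wins 10–3.
Ruiz vs Singh: Singh wins 11–2.
Ruiz beats Diaz; loses to Dube, Rivera, Singh — 1 pairwise win.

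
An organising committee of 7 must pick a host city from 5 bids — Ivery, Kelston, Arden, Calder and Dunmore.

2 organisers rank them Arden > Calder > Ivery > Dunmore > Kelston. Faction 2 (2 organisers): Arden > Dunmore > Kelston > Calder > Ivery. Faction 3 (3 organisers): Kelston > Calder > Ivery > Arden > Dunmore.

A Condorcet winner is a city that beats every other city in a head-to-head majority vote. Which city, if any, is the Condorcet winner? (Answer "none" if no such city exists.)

Arden

Head-to-head results (7 organisers):
Ivery vs Kelston: Ivery is ranked higher on 2 ballots, Kelston on 5. Kelston wins 5–2.
Ivery vs Arden: Ivery preferred on 3 ballots; Arden wins 4–3.
Ivery vs Calder: Ivery is ranked higher on 0 ballots, Calder on 7. Calder wins 7–0.
Ivery vs Dunmore: 2+3 = 5 for Ivery, 2 for Dunmore — Ivery by 5–2.
Kelston vs Arden: Kelston preferred on 3 ballots; Arden wins 4–3.
Kelston vs Calder: 2+3 = 5 for Kelston, 2 for Calder — Kelston by 5–2.
Kelston vs Dunmore: 3 for Kelston, 4 for Dunmore — Dunmore by 4–3.
Arden vs Calder: 2+2 = 4 for Arden, 3 for Calder — Arden by 4–3.
Arden vs Dunmore: Arden preferred on 2+2+3 = 7 ballots; Arden wins 7–0.
Calder vs Dunmore: 2+3 = 5 for Calder, 2 for Dunmore — Calder by 5–2.
Only Arden has no losses; Arden is the Condorcet winner.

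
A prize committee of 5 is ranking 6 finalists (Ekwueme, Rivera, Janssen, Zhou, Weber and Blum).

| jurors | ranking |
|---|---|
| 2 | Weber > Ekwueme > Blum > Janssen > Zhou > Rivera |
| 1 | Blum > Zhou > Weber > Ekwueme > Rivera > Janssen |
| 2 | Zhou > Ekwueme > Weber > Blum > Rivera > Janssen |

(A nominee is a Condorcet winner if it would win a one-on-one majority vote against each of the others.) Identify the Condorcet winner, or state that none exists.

Pairwise majorities:
Ekwueme vs Rivera: Ekwueme preferred on 2+1+2 = 5 ballots; Ekwueme wins 5–0.
Ekwueme vs Janssen: 2+1+2 = 5 for Ekwueme, 0 for Janssen — Ekwueme by 5–0.
Ekwueme vs Zhou: Ekwueme preferred on 2 ballots; Zhou wins 3–2.
Ekwueme vs Weber: 2 for Ekwueme, 3 for Weber — Weber by 3–2.
Ekwueme vs Blum: 2+2 = 4 for Ekwueme, 1 for Blum — Ekwueme by 4–1.
Rivera vs Janssen: 3 to 2, Rivera.
Rivera vs Zhou: 0 for Rivera, 5 for Zhou — Zhou by 5–0.
Rivera vs Weber: 0 for Rivera, 5 for Weber — Weber by 5–0.
Rivera vs Blum: Rivera is ranked higher on 0 ballots, Blum on 5. Blum wins 5–0.
Janssen vs Zhou: 2 for Janssen, 3 for Zhou — Zhou by 3–2.
Janssen vs Weber: 0 to 5, Weber.
Janssen vs Blum: Janssen is ranked higher on 0 ballots, Blum on 5. Blum wins 5–0.
Zhou vs Weber: Zhou preferred on 1+2 = 3 ballots; Zhou wins 3–2.
Zhou vs Blum: Zhou preferred on 2 ballots; Blum wins 3–2.
Weber vs Blum: Weber preferred on 2+2 = 4 ballots; Weber wins 4–1.
No nominee is unbeaten: Ekwueme loses to Zhou; Rivera loses to Ekwueme; Janssen loses to Ekwueme; Zhou loses to Blum; Weber loses to Zhou; Blum loses to Ekwueme. In particular Ekwueme > Blum > Zhou > Ekwueme is a majority cycle — no Condorcet winner exists.

none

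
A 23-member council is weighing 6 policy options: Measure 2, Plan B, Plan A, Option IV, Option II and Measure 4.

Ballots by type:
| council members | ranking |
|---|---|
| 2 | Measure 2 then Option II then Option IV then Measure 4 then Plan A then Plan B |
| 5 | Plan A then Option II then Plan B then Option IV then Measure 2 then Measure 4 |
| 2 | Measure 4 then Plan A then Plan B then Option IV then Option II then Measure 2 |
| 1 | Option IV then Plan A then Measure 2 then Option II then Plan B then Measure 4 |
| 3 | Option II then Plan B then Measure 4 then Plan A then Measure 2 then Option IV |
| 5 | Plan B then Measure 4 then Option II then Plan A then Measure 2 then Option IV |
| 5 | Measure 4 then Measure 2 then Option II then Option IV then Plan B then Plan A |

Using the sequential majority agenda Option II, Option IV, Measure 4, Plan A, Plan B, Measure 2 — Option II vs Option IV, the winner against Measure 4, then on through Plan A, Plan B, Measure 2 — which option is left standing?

Plan B

Round 1: Option II vs Option IV — 20–3, Option II advances.
Round 2: Option II vs Measure 4 — 11–12, Measure 4 advances.
Round 3: Measure 4 vs Plan A — 17–6, Measure 4 advances.
Round 4: Measure 4 vs Plan B — 9–14, Plan B advances.
Round 5: Plan B vs Measure 2 — 15–8, Plan B advances.
The agenda winner is Plan B.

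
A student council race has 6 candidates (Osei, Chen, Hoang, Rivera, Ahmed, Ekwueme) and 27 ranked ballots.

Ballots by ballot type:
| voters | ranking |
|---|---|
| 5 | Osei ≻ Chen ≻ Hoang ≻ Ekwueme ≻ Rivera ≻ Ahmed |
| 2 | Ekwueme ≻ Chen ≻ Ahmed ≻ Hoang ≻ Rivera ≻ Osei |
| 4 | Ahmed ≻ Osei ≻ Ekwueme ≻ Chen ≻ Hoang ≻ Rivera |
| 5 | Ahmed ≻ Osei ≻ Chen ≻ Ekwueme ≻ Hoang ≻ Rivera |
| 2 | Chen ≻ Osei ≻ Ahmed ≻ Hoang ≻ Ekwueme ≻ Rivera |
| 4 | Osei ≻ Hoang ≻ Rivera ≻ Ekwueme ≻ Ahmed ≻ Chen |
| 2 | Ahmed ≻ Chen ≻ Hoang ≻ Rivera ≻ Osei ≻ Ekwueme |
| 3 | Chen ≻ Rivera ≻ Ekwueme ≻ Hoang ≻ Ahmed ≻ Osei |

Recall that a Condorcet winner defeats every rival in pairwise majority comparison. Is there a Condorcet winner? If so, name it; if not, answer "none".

Head-to-head results (27 voters):
Osei vs Chen: 5+4+5+4 = 18 for Osei, 9 for Chen — Osei by 18–9.
Osei vs Hoang: Osei preferred on 5+4+5+2+4 = 20 ballots; Osei wins 20–7.
Osei vs Rivera: 5+4+5+2+4 = 20 for Osei, 7 for Rivera — Osei by 20–7.
Osei vs Ahmed: Ahmed wins 16–11.
Osei vs Ekwueme: 22 to 5, Osei.
Chen vs Hoang: Chen wins 23–4.
Chen vs Rivera: 23 for Chen, 4 for Rivera — Chen by 23–4.
Chen vs Ahmed: Chen preferred on 5+2+2+3 = 12 ballots; Ahmed wins 15–12.
Chen vs Ekwueme: Chen, 17–10.
Hoang vs Rivera: Hoang wins 24–3.
Hoang–Ahmed: Ahmed 15–12.
Hoang vs Ekwueme: Ekwueme wins 14–13.
Rivera vs Ahmed: 12 to 15, Ahmed.
Rivera vs Ekwueme: 4+2+3 = 9 for Rivera, 18 for Ekwueme — Ekwueme by 18–9.
Ahmed vs Ekwueme: 4+5+2+2 = 13 for Ahmed, 14 for Ekwueme — Ekwueme by 14–13.
Every candidate loses at least once (Osei loses to Ahmed; Chen loses to Osei; Hoang loses to Osei; Rivera loses to Osei; Ahmed loses to Ekwueme; Ekwueme loses to Osei). The majority relation contains the cycle Osei beats Ekwueme beats Ahmed beats Osei, so there is no Condorcet winner.

none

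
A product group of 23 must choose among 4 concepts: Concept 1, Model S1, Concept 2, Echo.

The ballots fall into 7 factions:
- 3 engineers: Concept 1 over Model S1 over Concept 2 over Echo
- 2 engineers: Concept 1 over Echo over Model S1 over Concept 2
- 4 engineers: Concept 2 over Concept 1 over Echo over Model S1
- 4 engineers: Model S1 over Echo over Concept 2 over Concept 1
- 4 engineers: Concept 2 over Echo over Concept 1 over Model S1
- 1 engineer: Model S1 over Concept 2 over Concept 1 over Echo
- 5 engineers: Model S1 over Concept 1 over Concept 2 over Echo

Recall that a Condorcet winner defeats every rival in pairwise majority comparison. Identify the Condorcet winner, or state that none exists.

none

Head-to-head results (23 engineers):
Concept 1 vs Model S1: 13 to 10, Concept 1.
Concept 1 vs Concept 2: Concept 2, 13–10.
Concept 1 vs Echo: 3+2+4+1+5 = 15 for Concept 1, 8 for Echo — Concept 1 by 15–8.
Model S1 vs Concept 2: Model S1 wins 15–8.
Model S1 vs Echo: 3+4+1+5 = 13 for Model S1, 10 for Echo — Model S1 by 13–10.
Concept 2–Echo: Concept 2 17–6.
Every design loses at least once (Concept 1 loses to Concept 2; Model S1 loses to Concept 1; Concept 2 loses to Model S1; Echo loses to Concept 1). The majority relation contains the cycle Concept 1 → Model S1 → Concept 2 → Concept 1, so there is no Condorcet winner.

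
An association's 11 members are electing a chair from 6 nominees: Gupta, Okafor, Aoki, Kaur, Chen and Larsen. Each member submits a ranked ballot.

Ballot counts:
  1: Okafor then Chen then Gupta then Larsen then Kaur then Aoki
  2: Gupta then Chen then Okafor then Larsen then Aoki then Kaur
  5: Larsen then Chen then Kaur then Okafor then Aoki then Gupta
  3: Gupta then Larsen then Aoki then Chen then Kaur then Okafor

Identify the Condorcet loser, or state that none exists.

Aoki

Head-to-head results (11 voters):
Gupta vs Okafor: 5 to 6, Okafor.
Gupta vs Aoki: Gupta wins 6–5.
Gupta vs Kaur: 1+2+3 = 6 for Gupta, 5 for Kaur — Gupta by 6–5.
Gupta–Chen: Chen 6–5.
Gupta vs Larsen: Gupta is ranked higher on 1+2+3 = 6 ballots, Larsen on 5. Gupta wins 6–5.
Okafor vs Aoki: 1+2+5 = 8 for Okafor, 3 for Aoki — Okafor by 8–3.
Okafor vs Kaur: 3 to 8, Kaur.
Okafor–Chen: Chen 10–1.
Okafor vs Larsen: Larsen wins 8–3.
Aoki vs Kaur: 2+3 = 5 for Aoki, 6 for Kaur — Kaur by 6–5.
Aoki vs Chen: 3 for Aoki, 8 for Chen — Chen by 8–3.
Aoki vs Larsen: Aoki is ranked higher on 0 ballots, Larsen on 11. Larsen wins 11–0.
Kaur–Chen: Chen 11–0.
Kaur vs Larsen: Kaur is ranked higher on 0 ballots, Larsen on 11. Larsen wins 11–0.
Chen–Larsen: Larsen 8–3.
Aoki is beaten in every head-to-head and is the Condorcet loser.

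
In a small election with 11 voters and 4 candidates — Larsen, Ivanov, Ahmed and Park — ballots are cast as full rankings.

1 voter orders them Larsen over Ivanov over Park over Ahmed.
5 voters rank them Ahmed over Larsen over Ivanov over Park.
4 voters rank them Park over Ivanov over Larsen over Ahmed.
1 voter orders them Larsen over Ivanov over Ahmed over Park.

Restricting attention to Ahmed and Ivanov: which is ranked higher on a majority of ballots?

Ivanov

Ballots ranking Ahmed above Ivanov: 5.
Ballots ranking Ivanov above Ahmed: 11 − 5 = 6.
Ivanov wins the head-to-head 6–5.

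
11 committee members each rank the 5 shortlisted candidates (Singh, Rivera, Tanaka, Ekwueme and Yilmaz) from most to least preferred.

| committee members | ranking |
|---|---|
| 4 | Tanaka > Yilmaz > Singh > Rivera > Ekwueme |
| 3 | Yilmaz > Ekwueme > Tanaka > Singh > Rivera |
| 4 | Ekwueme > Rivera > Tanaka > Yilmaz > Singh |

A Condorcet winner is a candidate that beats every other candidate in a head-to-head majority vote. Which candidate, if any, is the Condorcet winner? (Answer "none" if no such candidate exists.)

Pairwise majorities:
Singh–Rivera: Singh 7–4.
Singh vs Tanaka: Tanaka, 11–0.
Singh vs Ekwueme: Ekwueme wins 7–4.
Singh vs Yilmaz: Yilmaz wins 11–0.
Rivera vs Tanaka: Tanaka, 7–4.
Rivera–Ekwueme: Ekwueme 7–4.
Rivera vs Yilmaz: Yilmaz wins 7–4.
Tanaka vs Ekwueme: Ekwueme, 7–4.
Tanaka vs Yilmaz: Tanaka, 8–3.
Ekwueme–Yilmaz: Yilmaz 7–4.
No candidate is unbeaten: Singh loses to Tanaka; Rivera loses to Singh; Tanaka loses to Ekwueme; Ekwueme loses to Yilmaz; Yilmaz loses to Tanaka. In particular Tanaka beats Yilmaz beats Ekwueme beats Tanaka is a majority cycle — no Condorcet winner exists.

none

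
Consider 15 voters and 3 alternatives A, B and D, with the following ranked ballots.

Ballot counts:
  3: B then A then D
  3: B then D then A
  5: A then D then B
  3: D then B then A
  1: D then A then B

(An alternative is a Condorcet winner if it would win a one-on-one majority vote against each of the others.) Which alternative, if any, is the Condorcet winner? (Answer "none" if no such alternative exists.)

Check each pair by majority over 15 ballots:
A vs B: B, 9–6.
A vs D: A wins 8–7.
B vs D: D, 9–6.
Every alternative loses at least once (A loses to B; B loses to D; D loses to A). The majority relation contains the cycle A → D → B → A, so there is no Condorcet winner.

none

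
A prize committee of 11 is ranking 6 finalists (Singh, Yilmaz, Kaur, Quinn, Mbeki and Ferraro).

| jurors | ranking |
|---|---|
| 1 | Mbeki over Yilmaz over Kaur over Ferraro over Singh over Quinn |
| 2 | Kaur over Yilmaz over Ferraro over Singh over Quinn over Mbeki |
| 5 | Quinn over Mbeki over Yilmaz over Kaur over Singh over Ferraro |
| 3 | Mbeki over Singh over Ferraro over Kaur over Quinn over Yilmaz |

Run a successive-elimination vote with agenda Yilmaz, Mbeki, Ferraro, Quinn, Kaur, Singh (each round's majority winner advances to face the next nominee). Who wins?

Round 1: Yilmaz vs Mbeki — 2–9, Mbeki advances.
Round 2: Mbeki vs Ferraro — 9–2, Mbeki advances.
Round 3: Mbeki vs Quinn — 4–7, Quinn advances.
Round 4: Quinn vs Kaur — 5–6, Kaur advances.
Round 5: Kaur vs Singh — 8–3, Kaur advances.
The agenda winner is Kaur.

Kaur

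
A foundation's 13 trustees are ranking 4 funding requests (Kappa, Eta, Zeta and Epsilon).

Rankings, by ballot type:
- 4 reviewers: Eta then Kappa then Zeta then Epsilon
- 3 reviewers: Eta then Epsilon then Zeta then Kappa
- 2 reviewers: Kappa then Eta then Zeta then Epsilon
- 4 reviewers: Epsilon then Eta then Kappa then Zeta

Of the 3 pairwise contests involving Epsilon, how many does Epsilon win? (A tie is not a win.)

Epsilon against each rival (13 reviewers):
Epsilon vs Kappa: Epsilon wins 7–6.
Epsilon–Eta: Eta 9–4.
Epsilon vs Zeta: Epsilon, 7–6.
Epsilon beats Kappa, Zeta; loses to Eta — 2 pairwise wins.

2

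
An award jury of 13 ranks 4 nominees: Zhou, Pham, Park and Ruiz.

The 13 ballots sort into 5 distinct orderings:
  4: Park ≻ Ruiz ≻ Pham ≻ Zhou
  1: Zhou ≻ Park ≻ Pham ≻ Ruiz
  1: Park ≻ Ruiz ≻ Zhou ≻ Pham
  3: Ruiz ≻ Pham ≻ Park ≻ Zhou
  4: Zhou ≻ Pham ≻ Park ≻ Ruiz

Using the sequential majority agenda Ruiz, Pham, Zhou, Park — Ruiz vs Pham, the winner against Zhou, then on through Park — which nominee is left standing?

Round 1: Ruiz vs Pham — 8–5, Ruiz advances.
Round 2: Ruiz vs Zhou — 8–5, Ruiz advances.
Round 3: Ruiz vs Park — 3–10, Park advances.
Park survives the agenda.

Park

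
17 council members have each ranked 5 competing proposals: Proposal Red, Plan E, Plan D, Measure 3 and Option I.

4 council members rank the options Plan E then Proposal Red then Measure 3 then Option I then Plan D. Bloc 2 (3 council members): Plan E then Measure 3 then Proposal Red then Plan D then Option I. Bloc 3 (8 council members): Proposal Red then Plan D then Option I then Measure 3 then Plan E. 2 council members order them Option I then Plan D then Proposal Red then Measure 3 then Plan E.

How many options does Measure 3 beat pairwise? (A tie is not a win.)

1

Measure 3 against each rival (17 council members):
Measure 3 vs Proposal Red: 3 to 14, Proposal Red.
Measure 3–Plan E: Measure 3 10–7.
Measure 3 vs Plan D: Measure 3 preferred on 4+3 = 7 ballots; Plan D wins 10–7.
Measure 3 vs Option I: 7 to 10, Option I.
Measure 3 beats Plan E; loses to Proposal Red, Plan D, Option I — 1 pairwise win.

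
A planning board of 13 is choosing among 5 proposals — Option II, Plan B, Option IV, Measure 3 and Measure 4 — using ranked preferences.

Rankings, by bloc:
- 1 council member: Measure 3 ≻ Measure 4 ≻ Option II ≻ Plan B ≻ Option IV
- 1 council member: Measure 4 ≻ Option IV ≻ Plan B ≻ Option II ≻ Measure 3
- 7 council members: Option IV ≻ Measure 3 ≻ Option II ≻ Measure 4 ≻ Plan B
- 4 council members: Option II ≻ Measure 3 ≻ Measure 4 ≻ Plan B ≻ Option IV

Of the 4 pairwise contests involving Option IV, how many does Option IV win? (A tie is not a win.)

4

Option IV against each rival (13 council members):
Option IV–Option II: Option IV 8–5.
Option IV vs Plan B: Option IV wins 8–5.
Option IV vs Measure 3: 1+7 = 8 for Option IV, 5 for Measure 3 — Option IV by 8–5.
Option IV vs Measure 4: Option IV is ranked higher on 7 ballots, Measure 4 on 6. Option IV wins 7–6.
Option IV beats Option II, Plan B, Measure 3, Measure 4 — 4 pairwise wins.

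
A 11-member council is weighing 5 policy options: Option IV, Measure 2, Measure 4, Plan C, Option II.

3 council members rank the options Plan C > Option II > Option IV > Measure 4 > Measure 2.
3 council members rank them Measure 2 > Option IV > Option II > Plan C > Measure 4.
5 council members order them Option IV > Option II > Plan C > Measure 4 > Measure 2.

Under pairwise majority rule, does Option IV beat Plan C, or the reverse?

Ballots ranking Option IV above Plan C: 3 + 5 = 8.
Ballots ranking Plan C above Option IV: 11 − 8 = 3.
Option IV wins the head-to-head 8–3.

Option IV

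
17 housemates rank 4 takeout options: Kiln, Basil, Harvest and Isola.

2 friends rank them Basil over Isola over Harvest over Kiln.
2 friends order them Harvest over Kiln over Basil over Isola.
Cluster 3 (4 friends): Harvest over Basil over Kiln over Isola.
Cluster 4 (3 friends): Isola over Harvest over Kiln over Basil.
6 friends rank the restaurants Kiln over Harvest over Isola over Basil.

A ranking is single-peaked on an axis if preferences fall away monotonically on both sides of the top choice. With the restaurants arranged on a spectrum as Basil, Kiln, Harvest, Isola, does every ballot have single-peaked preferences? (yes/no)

no

Axis positions: Basil=1, Kiln=2, Harvest=3, Isola=4.
Cluster 1: ranking walks positions 1-4-3-2; Isola is ranked above Kiln even though Kiln lies between Isola and the peak Basil on the axis — preferences dip and rise again. Not single-peaked.
Cluster 2 (peak Harvest at position 3): ranking walks positions 3-2-1-4, expanding outward from the peak — single-peaked.
Cluster 3: ranking walks positions 3-1-2-4; Basil is ranked above Kiln even though Kiln lies between Basil and the peak Harvest on the axis — preferences dip and rise again. Not single-peaked.
Cluster 4 (peak Isola at position 4): ranking walks positions 4-3-2-1, expanding outward from the peak — single-peaked.
Cluster 5 (peak Kiln at position 2): ranking walks positions 2-3-4-1, expanding outward from the peak — single-peaked.
Cluster 1 violates single-peakedness, so the profile is not single-peaked on this axis.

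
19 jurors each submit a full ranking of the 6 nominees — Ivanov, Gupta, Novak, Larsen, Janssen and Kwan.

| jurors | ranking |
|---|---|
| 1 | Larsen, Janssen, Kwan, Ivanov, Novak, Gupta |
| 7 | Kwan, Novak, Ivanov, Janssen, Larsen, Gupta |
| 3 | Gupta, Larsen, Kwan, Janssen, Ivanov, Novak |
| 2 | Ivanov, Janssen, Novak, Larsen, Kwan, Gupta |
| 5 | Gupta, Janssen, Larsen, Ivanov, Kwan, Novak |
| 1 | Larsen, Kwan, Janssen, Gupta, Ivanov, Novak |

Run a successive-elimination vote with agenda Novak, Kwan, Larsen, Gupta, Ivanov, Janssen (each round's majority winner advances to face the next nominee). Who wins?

Round 1: Novak vs Kwan — 2–17, Kwan advances.
Round 2: Kwan vs Larsen — 7–12, Larsen advances.
Round 3: Larsen vs Gupta — 11–8, Larsen advances.
Round 4: Larsen vs Ivanov — 10–9, Larsen advances.
Round 5: Larsen vs Janssen — 5–14, Janssen advances.
The agenda winner is Janssen.

Janssen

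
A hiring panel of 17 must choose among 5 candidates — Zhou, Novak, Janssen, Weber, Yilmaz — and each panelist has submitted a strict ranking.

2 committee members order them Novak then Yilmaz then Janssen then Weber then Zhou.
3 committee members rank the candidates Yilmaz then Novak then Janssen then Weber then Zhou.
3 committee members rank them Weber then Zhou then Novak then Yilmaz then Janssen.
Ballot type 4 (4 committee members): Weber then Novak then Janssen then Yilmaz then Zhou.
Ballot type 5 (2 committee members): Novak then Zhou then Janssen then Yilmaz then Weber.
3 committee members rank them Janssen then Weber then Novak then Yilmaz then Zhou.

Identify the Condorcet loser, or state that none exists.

Zhou

Pairwise majorities:
Zhou–Novak: Novak 14–3.
Zhou vs Janssen: Janssen, 12–5.
Zhou vs Weber: 2 to 15, Weber.
Zhou–Yilmaz: Yilmaz 12–5.
Novak–Janssen: Novak 14–3.
Novak vs Weber: 7 to 10, Weber.
Novak vs Yilmaz: Novak is ranked higher on 2+3+4+2+3 = 14 ballots, Yilmaz on 3. Novak wins 14–3.
Janssen vs Weber: Janssen wins 10–7.
Janssen vs Yilmaz: Janssen wins 9–8.
Weber–Yilmaz: Weber 10–7.
Zhou is beaten in every head-to-head and is the Condorcet loser.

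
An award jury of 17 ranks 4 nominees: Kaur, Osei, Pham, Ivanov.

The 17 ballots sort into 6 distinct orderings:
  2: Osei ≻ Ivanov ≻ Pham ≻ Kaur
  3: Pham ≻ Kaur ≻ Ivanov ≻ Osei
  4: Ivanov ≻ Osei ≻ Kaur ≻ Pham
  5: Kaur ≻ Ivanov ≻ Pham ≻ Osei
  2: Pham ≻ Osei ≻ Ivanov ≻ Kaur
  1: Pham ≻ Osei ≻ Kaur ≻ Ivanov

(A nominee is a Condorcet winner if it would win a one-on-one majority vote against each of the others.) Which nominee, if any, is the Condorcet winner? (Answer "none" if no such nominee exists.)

none

Pairwise majorities:
Kaur vs Osei: Osei, 9–8.
Kaur–Pham: Kaur 9–8.
Kaur vs Ivanov: Kaur, 9–8.
Osei–Pham: Pham 11–6.
Osei vs Ivanov: Ivanov, 12–5.
Pham vs Ivanov: Ivanov, 11–6.
Each nominee drops at least one matchup (Kaur loses to Osei; Osei loses to Pham; Pham loses to Kaur; Ivanov loses to Kaur); the cycle Kaur → Pham → Osei → Kaur rules out a Condorcet winner.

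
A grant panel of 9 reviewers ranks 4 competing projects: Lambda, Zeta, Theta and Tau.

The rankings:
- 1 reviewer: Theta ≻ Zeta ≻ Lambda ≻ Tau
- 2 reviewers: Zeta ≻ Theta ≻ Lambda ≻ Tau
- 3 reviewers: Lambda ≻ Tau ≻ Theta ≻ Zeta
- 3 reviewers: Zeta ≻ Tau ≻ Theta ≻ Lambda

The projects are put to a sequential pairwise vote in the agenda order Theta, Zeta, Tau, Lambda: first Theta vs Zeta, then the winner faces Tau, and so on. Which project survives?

Round 1: Theta vs Zeta — 4–5, Zeta advances.
Round 2: Zeta vs Tau — 6–3, Zeta advances.
Round 3: Zeta vs Lambda — 6–3, Zeta advances.
The agenda winner is Zeta.

Zeta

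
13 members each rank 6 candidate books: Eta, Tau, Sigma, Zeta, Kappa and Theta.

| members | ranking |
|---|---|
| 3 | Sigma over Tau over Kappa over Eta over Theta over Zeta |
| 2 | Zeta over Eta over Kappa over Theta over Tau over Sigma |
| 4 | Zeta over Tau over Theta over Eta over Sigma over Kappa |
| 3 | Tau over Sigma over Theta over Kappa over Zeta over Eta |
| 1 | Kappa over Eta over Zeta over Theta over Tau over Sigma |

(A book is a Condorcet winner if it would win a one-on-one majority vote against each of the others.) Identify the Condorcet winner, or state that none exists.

none

Head-to-head results (13 members):
Eta vs Tau: Tau wins 10–3.
Eta vs Sigma: Eta, 7–6.
Eta vs Zeta: Zeta wins 9–4.
Eta vs Kappa: Kappa, 7–6.
Eta vs Theta: Theta, 7–6.
Tau vs Sigma: Tau wins 10–3.
Tau vs Zeta: Zeta wins 7–6.
Tau vs Kappa: Tau wins 10–3.
Tau–Theta: Tau 10–3.
Sigma vs Zeta: Zeta, 7–6.
Sigma vs Kappa: Sigma, 10–3.
Sigma–Theta: Theta 7–6.
Zeta vs Kappa: Kappa wins 7–6.
Zeta–Theta: Zeta 7–6.
Kappa vs Theta: Theta, 7–6.
Each book drops at least one matchup (Eta loses to Tau; Tau loses to Zeta; Sigma loses to Eta; Zeta loses to Kappa; Kappa loses to Tau; Theta loses to Tau); the cycle Eta > Sigma > Kappa > Eta rules out a Condorcet winner.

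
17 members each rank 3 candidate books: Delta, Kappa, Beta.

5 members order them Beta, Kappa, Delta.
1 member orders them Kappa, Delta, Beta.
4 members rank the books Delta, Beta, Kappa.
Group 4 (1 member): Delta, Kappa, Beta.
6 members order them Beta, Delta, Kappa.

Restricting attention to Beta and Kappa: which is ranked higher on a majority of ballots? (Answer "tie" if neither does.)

Ballots ranking Beta above Kappa: 5 + 4 + 6 = 15.
Ballots ranking Kappa above Beta: 17 − 15 = 2.
Beta wins the head-to-head 15–2.

Beta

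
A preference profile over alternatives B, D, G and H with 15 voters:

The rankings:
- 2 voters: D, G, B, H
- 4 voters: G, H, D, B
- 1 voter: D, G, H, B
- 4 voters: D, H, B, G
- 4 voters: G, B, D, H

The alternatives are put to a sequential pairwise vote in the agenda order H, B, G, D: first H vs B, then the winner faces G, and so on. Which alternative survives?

G

Round 1: H vs B — 9–6, H advances.
Round 2: H vs G — 4–11, G advances.
Round 3: G vs D — 8–7, G advances.
The agenda winner is G.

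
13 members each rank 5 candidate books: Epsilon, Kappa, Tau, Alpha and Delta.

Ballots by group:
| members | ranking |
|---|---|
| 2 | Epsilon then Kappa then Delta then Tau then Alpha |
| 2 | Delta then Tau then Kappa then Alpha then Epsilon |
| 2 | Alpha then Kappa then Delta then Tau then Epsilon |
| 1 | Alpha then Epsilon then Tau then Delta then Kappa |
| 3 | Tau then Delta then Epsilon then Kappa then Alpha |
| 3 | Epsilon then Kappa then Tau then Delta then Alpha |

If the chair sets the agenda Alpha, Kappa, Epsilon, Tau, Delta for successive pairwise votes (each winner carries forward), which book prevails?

Tau

Round 1: Alpha vs Kappa — 3–10, Kappa advances.
Round 2: Kappa vs Epsilon — 4–9, Epsilon advances.
Round 3: Epsilon vs Tau — 6–7, Tau advances.
Round 4: Tau vs Delta — 7–6, Tau advances.
Tau survives the agenda.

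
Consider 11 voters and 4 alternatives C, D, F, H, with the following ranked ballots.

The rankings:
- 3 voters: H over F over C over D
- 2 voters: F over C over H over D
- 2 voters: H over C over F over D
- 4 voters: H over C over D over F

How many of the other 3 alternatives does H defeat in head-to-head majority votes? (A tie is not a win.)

3

H against each rival (11 voters):
H vs C: 3+2+4 = 9 for H, 2 for C — H by 9–2.
H vs D: H, 11–0.
H vs F: H preferred on 3+2+4 = 9 ballots; H wins 9–2.
H beats C, D, F — 3 pairwise wins.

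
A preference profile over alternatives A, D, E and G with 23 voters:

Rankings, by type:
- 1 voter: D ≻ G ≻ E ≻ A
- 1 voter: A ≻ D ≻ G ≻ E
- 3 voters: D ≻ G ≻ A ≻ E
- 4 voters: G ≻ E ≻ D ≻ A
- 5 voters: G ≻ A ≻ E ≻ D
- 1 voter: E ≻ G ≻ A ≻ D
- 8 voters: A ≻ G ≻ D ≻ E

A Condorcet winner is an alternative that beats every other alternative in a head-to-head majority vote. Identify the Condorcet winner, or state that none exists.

Head-to-head results (23 voters):
A vs D: A preferred on 1+5+1+8 = 15 ballots; A wins 15–8.
A vs E: A is ranked higher on 1+3+5+8 = 17 ballots, E on 6. A wins 17–6.
A vs G: 9 to 14, G.
D vs E: 13 to 10, D.
D vs G: D is ranked higher on 1+1+3 = 5 ballots, G on 18. G wins 18–5.
E vs G: E preferred on 1 ballot; G wins 22–1.
G defeats every rival head-to-head and is the Condorcet winner.

G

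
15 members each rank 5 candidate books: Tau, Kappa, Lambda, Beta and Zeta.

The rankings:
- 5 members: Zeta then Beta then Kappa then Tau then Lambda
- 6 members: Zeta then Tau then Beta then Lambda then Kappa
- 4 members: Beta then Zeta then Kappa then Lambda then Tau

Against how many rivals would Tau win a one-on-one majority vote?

Tau against each rival (15 members):
Tau vs Kappa: Kappa wins 9–6.
Tau vs Lambda: Tau preferred on 5+6 = 11 ballots; Tau wins 11–4.
Tau vs Beta: Beta, 9–6.
Tau–Zeta: Zeta 15–0.
Tau beats Lambda; loses to Kappa, Beta, Zeta — 1 pairwise win.

1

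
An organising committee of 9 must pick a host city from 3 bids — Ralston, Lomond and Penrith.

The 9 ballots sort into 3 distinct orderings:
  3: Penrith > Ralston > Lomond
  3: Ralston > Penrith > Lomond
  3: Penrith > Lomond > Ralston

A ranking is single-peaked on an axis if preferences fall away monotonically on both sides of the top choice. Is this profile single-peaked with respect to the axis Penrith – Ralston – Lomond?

no

Axis positions: Penrith=1, Ralston=2, Lomond=3.
Faction 1 (peak Penrith at position 1): ranking walks positions 1-2-3, expanding outward from the peak — single-peaked.
Faction 2 (peak Ralston at position 2): ranking walks positions 2-1-3, expanding outward from the peak — single-peaked.
Faction 3: ranking walks positions 1-3-2; Lomond is ranked above Ralston even though Ralston lies between Lomond and the peak Penrith on the axis — preferences dip and rise again. Not single-peaked.
Faction 3 violates single-peakedness, so the profile is not single-peaked on this axis.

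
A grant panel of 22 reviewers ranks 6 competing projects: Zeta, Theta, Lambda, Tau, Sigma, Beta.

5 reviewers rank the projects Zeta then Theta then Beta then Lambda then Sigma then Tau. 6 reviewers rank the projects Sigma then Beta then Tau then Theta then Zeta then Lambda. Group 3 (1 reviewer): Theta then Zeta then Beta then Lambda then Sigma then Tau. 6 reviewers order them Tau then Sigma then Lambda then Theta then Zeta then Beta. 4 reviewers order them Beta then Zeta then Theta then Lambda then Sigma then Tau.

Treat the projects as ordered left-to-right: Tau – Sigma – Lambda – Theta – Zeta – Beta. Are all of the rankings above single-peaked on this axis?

no

Axis positions: Tau=1, Sigma=2, Lambda=3, Theta=4, Zeta=5, Beta=6.
Group 1 (peak Zeta at position 5): ranking walks positions 5-4-6-3-2-1, expanding outward from the peak — single-peaked.
Group 2: ranking walks positions 2-6-1-4-5-3; Beta is ranked above Lambda even though Lambda lies between Beta and the peak Sigma on the axis — preferences dip and rise again. Not single-peaked.
Group 3 (peak Theta at position 4): ranking walks positions 4-5-6-3-2-1, expanding outward from the peak — single-peaked.
Group 4 (peak Tau at position 1): ranking walks positions 1-2-3-4-5-6, expanding outward from the peak — single-peaked.
Group 5 (peak Beta at position 6): ranking walks positions 6-5-4-3-2-1, expanding outward from the peak — single-peaked.
Group 2 violates single-peakedness, so the profile is not single-peaked on this axis.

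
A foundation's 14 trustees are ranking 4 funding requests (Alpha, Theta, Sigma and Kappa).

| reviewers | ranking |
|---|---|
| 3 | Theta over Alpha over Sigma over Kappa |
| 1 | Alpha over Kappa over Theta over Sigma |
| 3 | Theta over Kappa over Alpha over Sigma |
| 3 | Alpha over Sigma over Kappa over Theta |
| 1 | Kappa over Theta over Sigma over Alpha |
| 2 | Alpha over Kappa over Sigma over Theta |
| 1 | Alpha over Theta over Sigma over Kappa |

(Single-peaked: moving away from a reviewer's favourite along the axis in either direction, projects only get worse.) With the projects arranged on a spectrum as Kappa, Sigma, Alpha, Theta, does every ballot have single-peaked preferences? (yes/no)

Axis positions: Kappa=1, Sigma=2, Alpha=3, Theta=4.
Bloc 1 (peak Theta at position 4): ranking walks positions 4-3-2-1, expanding outward from the peak — single-peaked.
Bloc 2: ranking walks positions 3-1-4-2; Kappa is ranked above Sigma even though Sigma lies between Kappa and the peak Alpha on the axis — preferences dip and rise again. Not single-peaked.
Bloc 3: ranking walks positions 4-1-3-2; Kappa is ranked above Alpha even though Alpha lies between Kappa and the peak Theta on the axis — preferences dip and rise again. Not single-peaked.
Bloc 4 (peak Alpha at position 3): ranking walks positions 3-2-1-4, expanding outward from the peak — single-peaked.
Bloc 5: ranking walks positions 1-4-2-3; Theta is ranked above Sigma even though Sigma lies between Theta and the peak Kappa on the axis — preferences dip and rise again. Not single-peaked.
Bloc 6: ranking walks positions 3-1-2-4; Kappa is ranked above Sigma even though Sigma lies between Kappa and the peak Alpha on the axis — preferences dip and rise again. Not single-peaked.
Bloc 7 (peak Alpha at position 3): ranking walks positions 3-4-2-1, expanding outward from the peak — single-peaked.
Bloc 2 violates single-peakedness, so the profile is not single-peaked on this axis.

no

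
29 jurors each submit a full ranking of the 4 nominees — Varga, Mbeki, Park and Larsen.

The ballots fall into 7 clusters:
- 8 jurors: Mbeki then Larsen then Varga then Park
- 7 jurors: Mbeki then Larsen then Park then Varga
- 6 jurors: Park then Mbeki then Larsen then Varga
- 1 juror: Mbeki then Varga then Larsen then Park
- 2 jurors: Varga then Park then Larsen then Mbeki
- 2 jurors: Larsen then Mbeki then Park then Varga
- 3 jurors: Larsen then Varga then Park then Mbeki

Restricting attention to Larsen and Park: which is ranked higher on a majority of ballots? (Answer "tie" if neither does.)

Ballots ranking Larsen above Park: 8 + 7 + 1 + 2 + 3 = 21.
Ballots ranking Park above Larsen: 29 − 21 = 8.
Larsen wins the head-to-head 21–8.

Larsen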